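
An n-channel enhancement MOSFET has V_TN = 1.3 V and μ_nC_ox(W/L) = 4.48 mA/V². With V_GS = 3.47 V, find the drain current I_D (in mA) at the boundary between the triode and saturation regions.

I_D = 10.5 mA

At the boundary V_DS = V_ov = V_GS − V_TN = 3.47 − 1.3 = 2.17 V.
I_D = ½ k_n V_ov² = 0.5 × 4.48 × 2.17² = 10.5 mA.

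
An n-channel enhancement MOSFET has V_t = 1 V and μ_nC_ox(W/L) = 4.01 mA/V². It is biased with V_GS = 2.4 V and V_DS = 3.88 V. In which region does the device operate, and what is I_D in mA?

Saturation; I_D = 3.93 mA

V_ov = V_GS − V_t = 2.4 − 1 = 1.4 V.
Since V_DS = 3.88 V ≥ V_ov = 1.4 V, the device is in saturation.
I_D = ½ k_n V_ov² = 0.5 × 4.01 × 1.4² = 3.93 mA.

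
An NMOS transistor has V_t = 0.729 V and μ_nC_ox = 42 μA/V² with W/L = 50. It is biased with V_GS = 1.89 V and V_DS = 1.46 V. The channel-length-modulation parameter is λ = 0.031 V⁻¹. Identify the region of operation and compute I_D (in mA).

k_n = μ_nC_ox · (W/L) = 2.1 mA/V².
V_ov = V_GS − V_t = 1.89 − 0.729 = 1.16 V.
Since V_DS = 1.46 V ≥ V_ov = 1.16 V, the device is in saturation.
I_D = ½ k_n V_ov² (1 + λ V_DS) = 0.5 × 2.1 × 1.16² × (1 + 0.031 × 1.46) = 1.48 mA.

Saturation; I_D = 1.48 mA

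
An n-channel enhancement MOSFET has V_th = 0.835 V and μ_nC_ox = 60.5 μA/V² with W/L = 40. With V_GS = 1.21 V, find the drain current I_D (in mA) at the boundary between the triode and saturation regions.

I_D = 0.170 mA

At the boundary V_DS = V_ov = V_GS − V_th = 1.21 − 0.835 = 0.375 V.
k_n = μ_nC_ox · (W/L) = 2.42 mA/V².
I_D = ½ k_n V_ov² = 0.5 × 2.42 × 0.375² = 0.17 mA.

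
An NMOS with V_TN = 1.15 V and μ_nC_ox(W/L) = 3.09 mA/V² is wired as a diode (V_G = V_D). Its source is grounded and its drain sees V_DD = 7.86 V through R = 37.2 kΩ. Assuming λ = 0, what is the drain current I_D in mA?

I_D = 0.171 mA

With gate tied to drain, V_GS = V_DS ≥ V_GS − V_TN, so the device is in saturation.
KCL at the drain: ½ k_n (V_GS − V_TN)² = (V_DD − V_GS)/R.
Let x = V_GS − 1.15. Then 57.5 x² + x − 6.71 = 0, giving x = 0.333 V (positive root), so V_GS = 1.48 V.
I_D = (V_DD − V_GS)/R = (7.86 − 1.48) / 37.2 = 0.171 mA.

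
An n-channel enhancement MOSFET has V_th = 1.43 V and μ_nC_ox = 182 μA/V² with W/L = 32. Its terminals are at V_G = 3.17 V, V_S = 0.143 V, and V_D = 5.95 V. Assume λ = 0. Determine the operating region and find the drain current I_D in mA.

Saturation; I_D = 7.43 mA

V_GS = V_G − V_S = 3.17 − 0.143 = 3.03 V; V_DS = V_D − V_S = 5.95 − 0.143 = 5.81 V.
k_n = μ_nC_ox · (W/L) = 5.824 mA/V².
V_ov = V_GS − V_th = 3.03 − 1.43 = 1.6 V.
Since V_DS = 5.81 V ≥ V_ov = 1.6 V, the device is in saturation.
I_D = ½ k_n V_ov² = 0.5 × 5.824 × 1.6² = 7.43 mA.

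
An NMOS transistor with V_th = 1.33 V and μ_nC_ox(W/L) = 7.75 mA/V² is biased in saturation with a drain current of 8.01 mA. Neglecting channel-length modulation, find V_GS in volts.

V_GS = 2.77 V

In saturation I_D = ½ k_n (V_GS − V_th)², so V_GS − V_th = √(2 I_D / k_n) = √(2 × 8.01 / 7.75) = 1.44 V.
V_GS = 1.33 + 1.44 = 2.77 V.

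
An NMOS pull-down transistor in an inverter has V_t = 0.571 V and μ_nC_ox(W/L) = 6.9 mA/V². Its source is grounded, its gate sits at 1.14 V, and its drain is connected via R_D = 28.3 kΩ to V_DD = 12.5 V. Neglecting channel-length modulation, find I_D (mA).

V_GS = V_G = 1.14 V, so V_ov = 1.14 − 0.571 = 0.569 V.
Assume saturation: I_D = ½ k_n V_ov² = 0.5 × 6.9 × 0.569² = 1.12 mA, giving V_DS = V_DD − I_D R_D = 12.5 − 1.12 × 28.3 = -19.1 V.
But -19.1 V < V_ov = 0.569 V, so the device is actually in triode.
In triode I_D = k_n[V_ov V_DS − ½ V_DS²] and I_D = (V_DD − V_DS)/R_D. Equating: 97.6 V_DS² − 112.1 V_DS + 12.5 = 0, giving V_DS = 0.125 V (the root below V_ov).
I_D = (12.5 − 0.125) / 28.3 = 0.437 mA.

I_D = 0.437 mA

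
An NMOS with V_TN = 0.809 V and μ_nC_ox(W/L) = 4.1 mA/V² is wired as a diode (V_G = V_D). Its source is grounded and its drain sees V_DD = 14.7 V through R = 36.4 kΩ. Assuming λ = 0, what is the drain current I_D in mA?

I_D = 0.370 mA

With gate tied to drain, V_GS = V_DS ≥ V_GS − V_TN, so the device is in saturation.
KCL at the drain: ½ k_n (V_GS − V_TN)² = (V_DD − V_GS)/R.
Let x = V_GS − 0.809. Then 74.6 x² + x − 13.89 = 0, giving x = 0.425 V (positive root), so V_GS = 1.23 V.
I_D = (V_DD − V_GS)/R = (14.7 − 1.23) / 36.4 = 0.37 mA.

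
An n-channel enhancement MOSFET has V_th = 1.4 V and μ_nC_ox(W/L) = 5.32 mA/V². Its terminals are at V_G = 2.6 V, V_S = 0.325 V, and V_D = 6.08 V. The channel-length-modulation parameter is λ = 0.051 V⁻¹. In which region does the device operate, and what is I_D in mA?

Saturation; I_D = 2.63 mA

V_GS = V_G − V_S = 2.6 − 0.325 = 2.27 V; V_DS = V_D − V_S = 6.08 − 0.325 = 5.75 V.
V_ov = V_GS − V_th = 2.27 − 1.4 = 0.875 V.
Since V_DS = 5.75 V ≥ V_ov = 0.875 V, the device is in saturation.
I_D = ½ k_n V_ov² (1 + λ V_DS) = 0.5 × 5.32 × 0.875² × (1 + 0.051 × 5.75) = 2.63 mA.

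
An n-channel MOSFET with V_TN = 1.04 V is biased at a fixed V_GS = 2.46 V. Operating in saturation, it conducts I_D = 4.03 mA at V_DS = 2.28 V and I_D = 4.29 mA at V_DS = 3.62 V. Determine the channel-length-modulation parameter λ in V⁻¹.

λ = 0.0541 V⁻¹

With V_GS fixed, I_D ∝ (1 + λ V_DS) in saturation, so I_D2/I_D1 = (1 + λ V_DS2)/(1 + λ V_DS1).
4.29/4.03 = 1.065 = (1 + 3.62 λ)/(1 + 2.28 λ).
Solving: λ (I_D1 V_DS2 − I_D2 V_DS1) = I_D2 − I_D1, so λ = (4.29 − 4.03) / (4.03 × 3.62 − 4.29 × 2.28) = 0.26 / 4.81 = 0.0541 V⁻¹.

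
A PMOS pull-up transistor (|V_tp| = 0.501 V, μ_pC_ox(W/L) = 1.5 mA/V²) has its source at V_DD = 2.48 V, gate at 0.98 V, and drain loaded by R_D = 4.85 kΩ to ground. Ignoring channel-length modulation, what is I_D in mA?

V_SG = V_DD − V_G = 2.48 − 0.98 = 1.5 V, so V_ov = 1.5 − 0.501 = 0.999 V.
Assume saturation: I_D = ½ k_p V_ov² = 0.5 × 1.5 × 0.999² = 0.749 mA, giving V_SD = V_DD − I_D R_D = 2.48 − 0.749 × 4.85 = -1.15 V.
But -1.15 V < V_ov = 0.999 V, so the device is actually in triode.
In triode I_D = k_p[V_ov V_SD − ½ V_SD²] and I_D = (V_DD − V_SD)/R_D. Equating: 3.64 V_SD² − 8.268 V_SD + 2.48 = 0, giving V_SD = 0.356 V (the root below V_ov).
I_D = (2.48 − 0.356) / 4.85 = 0.438 mA.

I_D = 0.438 mA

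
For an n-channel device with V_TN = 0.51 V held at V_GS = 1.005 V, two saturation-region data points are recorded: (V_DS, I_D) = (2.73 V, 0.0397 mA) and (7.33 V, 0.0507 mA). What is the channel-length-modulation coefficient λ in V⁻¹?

λ = 0.0721 V⁻¹

With V_GS fixed, I_D ∝ (1 + λ V_DS) in saturation, so I_D2/I_D1 = (1 + λ V_DS2)/(1 + λ V_DS1).
0.0507/0.0397 = 1.277 = (1 + 7.33 λ)/(1 + 2.73 λ).
Solving: λ (I_D1 V_DS2 − I_D2 V_DS1) = I_D2 − I_D1, so λ = (0.0507 − 0.0397) / (0.0397 × 7.33 − 0.0507 × 2.73) = 0.011 / 0.153 = 0.0721 V⁻¹.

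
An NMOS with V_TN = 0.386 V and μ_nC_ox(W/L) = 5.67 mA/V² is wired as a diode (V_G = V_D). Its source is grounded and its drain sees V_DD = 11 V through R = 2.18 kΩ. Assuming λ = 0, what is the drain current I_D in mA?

With gate tied to drain, V_GS = V_DS ≥ V_GS − V_TN, so the device is in saturation.
KCL at the drain: ½ k_n (V_GS − V_TN)² = (V_DD − V_GS)/R.
Let x = V_GS − 0.386. Then 6.18 x² + x − 10.61 = 0, giving x = 1.23 V (positive root), so V_GS = 1.62 V.
I_D = (V_DD − V_GS)/R = (11 − 1.62) / 2.18 = 4.3 mA.

I_D = 4.30 mA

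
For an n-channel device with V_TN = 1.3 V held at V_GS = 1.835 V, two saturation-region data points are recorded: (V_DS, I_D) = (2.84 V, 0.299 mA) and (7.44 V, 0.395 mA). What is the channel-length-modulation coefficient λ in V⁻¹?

With V_GS fixed, I_D ∝ (1 + λ V_DS) in saturation, so I_D2/I_D1 = (1 + λ V_DS2)/(1 + λ V_DS1).
0.395/0.299 = 1.321 = (1 + 7.44 λ)/(1 + 2.84 λ).
Solving: λ (I_D1 V_DS2 − I_D2 V_DS1) = I_D2 − I_D1, so λ = (0.395 − 0.299) / (0.299 × 7.44 − 0.395 × 2.84) = 0.096 / 1.1 = 0.0871 V⁻¹.

λ = 0.0871 V⁻¹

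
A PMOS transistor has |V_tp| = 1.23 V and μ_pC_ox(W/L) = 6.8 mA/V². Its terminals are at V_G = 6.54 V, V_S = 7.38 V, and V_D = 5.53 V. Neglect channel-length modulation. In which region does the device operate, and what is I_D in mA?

Cutoff; I_D = 0 mA

V_SG = V_S − V_G = 7.38 − 6.54 = 0.84 V; V_SD = V_S − V_D = 7.38 − 5.53 = 1.85 V.
V_SG = 0.84 V < |V_tp| = 1.23 V, so the transistor is in cutoff.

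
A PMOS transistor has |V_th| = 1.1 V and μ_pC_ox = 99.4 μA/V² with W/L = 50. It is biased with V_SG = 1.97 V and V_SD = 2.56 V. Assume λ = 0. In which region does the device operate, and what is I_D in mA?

k_p = μ_pC_ox · (W/L) = 4.97 mA/V².
V_ov = V_SG − |V_th| = 1.97 − 1.1 = 0.87 V.
Since V_SD = 2.56 V ≥ V_ov = 0.87 V, the device is in saturation.
I_D = ½ k_p V_ov² = 0.5 × 4.97 × 0.87² = 1.88 mA.

Saturation; I_D = 1.88 mA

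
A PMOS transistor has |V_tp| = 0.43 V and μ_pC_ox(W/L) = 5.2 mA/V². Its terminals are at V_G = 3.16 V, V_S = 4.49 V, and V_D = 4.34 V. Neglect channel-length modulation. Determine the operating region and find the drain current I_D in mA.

V_SG = V_S − V_G = 4.49 − 3.16 = 1.33 V; V_SD = V_S − V_D = 4.49 − 4.34 = 0.15 V.
V_ov = V_SG − |V_tp| = 1.33 − 0.43 = 0.9 V.
Since V_SD = 0.15 V < V_ov = 0.9 V, the device is in the triode region.
I_D = k_p [V_ov · V_SD − ½ V_SD²] = 5.2 × [0.9 × 0.15 − 0.5 × 0.15²] = 0.644 mA.

Triode; I_D = 0.644 mA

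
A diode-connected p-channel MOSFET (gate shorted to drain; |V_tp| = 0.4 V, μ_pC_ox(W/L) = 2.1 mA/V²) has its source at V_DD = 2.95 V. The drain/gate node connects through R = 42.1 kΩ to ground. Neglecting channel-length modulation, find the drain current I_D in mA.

With gate tied to drain, V_SG = V_SD ≥ V_SG − |V_tp|, so the device is in saturation.
KCL at the drain: ½ k_p (V_SG − |V_tp|)² = (V_DD − V_SG)/R.
Let x = V_SG − 0.4. Then 44.2 x² + x − 2.55 = 0, giving x = 0.229 V (positive root), so V_SG = 0.629 V.
I_D = (V_DD − V_SG)/R = (2.95 − 0.629) / 42.1 = 0.0551 mA.

I_D = 0.0551 mA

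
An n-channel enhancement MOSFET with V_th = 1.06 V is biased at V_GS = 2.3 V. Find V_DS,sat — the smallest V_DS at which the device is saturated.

V_DS,sat = 1.24 V

The boundary between triode and saturation is V_DS = V_GS − V_th = V_ov.
V_ov = 2.3 − 1.06 = 1.24 V.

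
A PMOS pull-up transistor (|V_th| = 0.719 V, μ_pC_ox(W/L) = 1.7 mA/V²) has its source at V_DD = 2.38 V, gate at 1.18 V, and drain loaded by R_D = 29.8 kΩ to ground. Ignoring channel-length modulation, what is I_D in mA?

V_SG = V_DD − V_G = 2.38 − 1.18 = 1.2 V, so V_ov = 1.2 − 0.719 = 0.481 V.
Assume saturation: I_D = ½ k_p V_ov² = 0.5 × 1.7 × 0.481² = 0.197 mA, giving V_SD = V_DD − I_D R_D = 2.38 − 0.197 × 29.8 = -3.48 V.
But -3.48 V < V_ov = 0.481 V, so the device is actually in triode.
In triode I_D = k_p[V_ov V_SD − ½ V_SD²] and I_D = (V_DD − V_SD)/R_D. Equating: 25.3 V_SD² − 25.37 V_SD + 2.38 = 0, giving V_SD = 0.105 V (the root below V_ov).
I_D = (2.38 − 0.105) / 29.8 = 0.0763 mA.

I_D = 0.0763 mA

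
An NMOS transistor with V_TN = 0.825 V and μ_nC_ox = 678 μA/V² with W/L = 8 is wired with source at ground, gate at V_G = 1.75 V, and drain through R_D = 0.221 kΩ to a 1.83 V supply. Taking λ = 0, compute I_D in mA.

V_GS = V_G = 1.75 V, so V_ov = 1.75 − 0.825 = 0.925 V.
k_n = μ_nC_ox · (W/L) = 5.424 mA/V².
Assume saturation: I_D = ½ k_n V_ov² = 0.5 × 5.424 × 0.925² = 2.32 mA, giving V_DS = V_DD − I_D R_D = 1.83 − 2.32 × 0.221 = 1.32 V.
V_DS = 1.32 V ≥ V_ov = 0.925 V, confirming saturation.

I_D = 2.32 mA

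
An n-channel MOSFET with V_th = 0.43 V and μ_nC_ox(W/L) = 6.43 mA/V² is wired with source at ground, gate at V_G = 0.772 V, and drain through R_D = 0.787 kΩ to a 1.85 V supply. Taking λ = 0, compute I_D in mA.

I_D = 0.376 mA

V_GS = V_G = 0.772 V, so V_ov = 0.772 − 0.43 = 0.342 V.
Assume saturation: I_D = ½ k_n V_ov² = 0.5 × 6.43 × 0.342² = 0.376 mA, giving V_DS = V_DD − I_D R_D = 1.85 − 0.376 × 0.787 = 1.55 V.
V_DS = 1.55 V ≥ V_ov = 0.342 V, confirming saturation.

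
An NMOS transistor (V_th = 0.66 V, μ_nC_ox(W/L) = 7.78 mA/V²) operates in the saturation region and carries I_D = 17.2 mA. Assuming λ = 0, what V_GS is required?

In saturation I_D = ½ k_n (V_GS − V_th)², so V_GS − V_th = √(2 I_D / k_n) = √(2 × 17.2 / 7.78) = 2.1 V.
V_GS = 0.66 + 2.1 = 2.76 V.

V_GS = 2.76 V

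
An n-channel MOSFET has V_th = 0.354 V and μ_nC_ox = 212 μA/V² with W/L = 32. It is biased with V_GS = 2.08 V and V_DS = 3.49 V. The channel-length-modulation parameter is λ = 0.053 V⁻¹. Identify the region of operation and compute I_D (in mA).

Saturation; I_D = 12.0 mA

k_n = μ_nC_ox · (W/L) = 6.784 mA/V².
V_ov = V_GS − V_th = 2.08 − 0.354 = 1.73 V.
Since V_DS = 3.49 V ≥ V_ov = 1.73 V, the device is in saturation.
I_D = ½ k_n V_ov² (1 + λ V_DS) = 0.5 × 6.784 × 1.73² × (1 + 0.053 × 3.49) = 12 mA.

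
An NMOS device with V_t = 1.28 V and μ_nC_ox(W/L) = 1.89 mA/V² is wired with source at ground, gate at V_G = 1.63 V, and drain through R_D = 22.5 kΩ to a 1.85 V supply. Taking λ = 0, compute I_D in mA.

V_GS = V_G = 1.63 V, so V_ov = 1.63 − 1.28 = 0.35 V.
Assume saturation: I_D = ½ k_n V_ov² = 0.5 × 1.89 × 0.35² = 0.116 mA, giving V_DS = V_DD − I_D R_D = 1.85 − 0.116 × 22.5 = -0.755 V.
But -0.755 V < V_ov = 0.35 V, so the device is actually in triode.
In triode I_D = k_n[V_ov V_DS − ½ V_DS²] and I_D = (V_DD − V_DS)/R_D. Equating: 21.3 V_DS² − 15.88 V_DS + 1.85 = 0, giving V_DS = 0.144 V (the root below V_ov).
I_D = (1.85 − 0.144) / 22.5 = 0.0758 mA.

I_D = 0.0758 mA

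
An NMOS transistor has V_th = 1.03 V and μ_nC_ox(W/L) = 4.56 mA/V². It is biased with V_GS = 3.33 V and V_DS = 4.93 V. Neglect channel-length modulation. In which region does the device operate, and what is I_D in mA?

Saturation; I_D = 12.1 mA

V_ov = V_GS − V_th = 3.33 − 1.03 = 2.3 V.
Since V_DS = 4.93 V ≥ V_ov = 2.3 V, the device is in saturation.
I_D = ½ k_n V_ov² = 0.5 × 4.56 × 2.3² = 12.1 mA.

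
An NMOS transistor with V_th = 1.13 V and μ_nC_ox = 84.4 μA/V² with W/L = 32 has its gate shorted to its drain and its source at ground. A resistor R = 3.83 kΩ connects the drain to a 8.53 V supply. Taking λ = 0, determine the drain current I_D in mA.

With gate tied to drain, V_GS = V_DS ≥ V_GS − V_th, so the device is in saturation.
k_n = μ_nC_ox · (W/L) = 2.701 mA/V².
KCL at the drain: ½ k_n (V_GS − V_th)² = (V_DD − V_GS)/R.
Let x = V_GS − 1.13. Then 5.17 x² + x − 7.4 = 0, giving x = 1.1 V (positive root), so V_GS = 2.23 V.
I_D = (V_DD − V_GS)/R = (8.53 − 2.23) / 3.83 = 1.64 mA.

I_D = 1.64 mA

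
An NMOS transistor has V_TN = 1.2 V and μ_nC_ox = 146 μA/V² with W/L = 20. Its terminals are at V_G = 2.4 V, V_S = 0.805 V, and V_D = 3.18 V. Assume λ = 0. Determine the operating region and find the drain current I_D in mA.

V_GS = V_G − V_S = 2.4 − 0.805 = 1.59 V; V_DS = V_D − V_S = 3.18 − 0.805 = 2.38 V.
k_n = μ_nC_ox · (W/L) = 2.92 mA/V².
V_ov = V_GS − V_TN = 1.59 − 1.2 = 0.395 V.
Since V_DS = 2.38 V ≥ V_ov = 0.395 V, the device is in saturation.
I_D = ½ k_n V_ov² = 0.5 × 2.92 × 0.395² = 0.228 mA.

Saturation; I_D = 0.228 mA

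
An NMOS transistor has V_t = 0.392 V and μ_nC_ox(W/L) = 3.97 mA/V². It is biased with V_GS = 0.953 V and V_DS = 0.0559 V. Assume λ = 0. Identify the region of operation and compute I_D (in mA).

Triode; I_D = 0.118 mA

V_ov = V_GS − V_t = 0.953 − 0.392 = 0.561 V.
Since V_DS = 0.0559 V < V_ov = 0.561 V, the device is in the triode region.
I_D = k_n [V_ov · V_DS − ½ V_DS²] = 3.97 × [0.561 × 0.0559 − 0.5 × 0.0559²] = 0.118 mA.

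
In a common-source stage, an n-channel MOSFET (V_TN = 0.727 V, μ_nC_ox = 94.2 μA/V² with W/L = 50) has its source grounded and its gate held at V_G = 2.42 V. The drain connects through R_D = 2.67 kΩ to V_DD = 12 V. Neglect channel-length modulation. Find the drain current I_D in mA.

I_D = 4.25 mA

V_GS = V_G = 2.42 V, so V_ov = 2.42 − 0.727 = 1.69 V.
k_n = μ_nC_ox · (W/L) = 4.71 mA/V².
Assume saturation: I_D = ½ k_n V_ov² = 0.5 × 4.71 × 1.69² = 6.75 mA, giving V_DS = V_DD − I_D R_D = 12 − 6.75 × 2.67 = -6.02 V.
But -6.02 V < V_ov = 1.69 V, so the device is actually in triode.
In triode I_D = k_n[V_ov V_DS − ½ V_DS²] and I_D = (V_DD − V_DS)/R_D. Equating: 6.29 V_DS² − 22.29 V_DS + 12 = 0, giving V_DS = 0.662 V (the root below V_ov).
I_D = (12 − 0.662) / 2.67 = 4.25 mA.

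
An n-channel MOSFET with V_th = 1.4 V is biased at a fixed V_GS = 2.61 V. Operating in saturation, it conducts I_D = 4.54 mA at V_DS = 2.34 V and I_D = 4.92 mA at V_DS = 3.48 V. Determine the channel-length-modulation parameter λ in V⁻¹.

λ = 0.0887 V⁻¹

With V_GS fixed, I_D ∝ (1 + λ V_DS) in saturation, so I_D2/I_D1 = (1 + λ V_DS2)/(1 + λ V_DS1).
4.92/4.54 = 1.084 = (1 + 3.48 λ)/(1 + 2.34 λ).
Solving: λ (I_D1 V_DS2 − I_D2 V_DS1) = I_D2 − I_D1, so λ = (4.92 − 4.54) / (4.54 × 3.48 − 4.92 × 2.34) = 0.38 / 4.29 = 0.0887 V⁻¹.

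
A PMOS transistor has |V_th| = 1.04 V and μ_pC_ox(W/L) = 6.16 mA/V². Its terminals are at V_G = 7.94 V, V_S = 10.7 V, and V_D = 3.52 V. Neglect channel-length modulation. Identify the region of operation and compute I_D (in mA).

V_SG = V_S − V_G = 10.7 − 7.94 = 2.76 V; V_SD = V_S − V_D = 10.7 − 3.52 = 7.18 V.
V_ov = V_SG − |V_th| = 2.76 − 1.04 = 1.72 V.
Since V_SD = 7.18 V ≥ V_ov = 1.72 V, the device is in saturation.
I_D = ½ k_p V_ov² = 0.5 × 6.16 × 1.72² = 9.11 mA.

Saturation; I_D = 9.11 mA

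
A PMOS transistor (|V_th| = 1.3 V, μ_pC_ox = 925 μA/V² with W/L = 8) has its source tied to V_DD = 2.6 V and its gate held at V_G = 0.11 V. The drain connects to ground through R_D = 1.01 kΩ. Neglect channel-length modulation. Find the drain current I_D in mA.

V_SG = V_DD − V_G = 2.6 − 0.11 = 2.49 V, so V_ov = 2.49 − 1.3 = 1.19 V.
k_p = μ_pC_ox · (W/L) = 7.4 mA/V².
Assume saturation: I_D = ½ k_p V_ov² = 0.5 × 7.4 × 1.19² = 5.24 mA, giving V_SD = V_DD − I_D R_D = 2.6 − 5.24 × 1.01 = -2.69 V.
But -2.69 V < V_ov = 1.19 V, so the device is actually in triode.
In triode I_D = k_p[V_ov V_SD − ½ V_SD²] and I_D = (V_DD − V_SD)/R_D. Equating: 3.74 V_SD² − 9.894 V_SD + 2.6 = 0, giving V_SD = 0.296 V (the root below V_ov).
I_D = (2.6 − 0.296) / 1.01 = 2.28 mA.

I_D = 2.28 mA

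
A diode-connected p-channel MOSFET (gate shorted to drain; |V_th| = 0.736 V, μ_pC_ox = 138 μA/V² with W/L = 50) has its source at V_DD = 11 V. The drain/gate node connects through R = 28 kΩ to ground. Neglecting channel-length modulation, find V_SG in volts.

With gate tied to drain, V_SG = V_SD ≥ V_SG − |V_th|, so the device is in saturation.
k_p = μ_pC_ox · (W/L) = 6.9 mA/V².
KCL at the drain: ½ k_p (V_SG − |V_th|)² = (V_DD − V_SG)/R.
Let x = V_SG − 0.736. Then 96.6 x² + x − 10.26 = 0, giving x = 0.321 V (positive root), so V_SG = 1.06 V.
I_D = (V_DD − V_SG)/R = (11 − 1.06) / 28 = 0.355 mA.

V_SG = 1.06 V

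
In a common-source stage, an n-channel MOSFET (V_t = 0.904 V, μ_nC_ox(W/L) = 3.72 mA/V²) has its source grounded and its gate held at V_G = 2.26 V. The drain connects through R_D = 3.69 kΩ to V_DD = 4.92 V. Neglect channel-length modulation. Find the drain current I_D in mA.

I_D = 1.26 mA

V_GS = V_G = 2.26 V, so V_ov = 2.26 − 0.904 = 1.36 V.
Assume saturation: I_D = ½ k_n V_ov² = 0.5 × 3.72 × 1.36² = 3.42 mA, giving V_DS = V_DD − I_D R_D = 4.92 − 3.42 × 3.69 = -7.7 V.
But -7.7 V < V_ov = 1.36 V, so the device is actually in triode.
In triode I_D = k_n[V_ov V_DS − ½ V_DS²] and I_D = (V_DD − V_DS)/R_D. Equating: 6.86 V_DS² − 19.61 V_DS + 4.92 = 0, giving V_DS = 0.278 V (the root below V_ov).
I_D = (4.92 − 0.278) / 3.69 = 1.26 mA.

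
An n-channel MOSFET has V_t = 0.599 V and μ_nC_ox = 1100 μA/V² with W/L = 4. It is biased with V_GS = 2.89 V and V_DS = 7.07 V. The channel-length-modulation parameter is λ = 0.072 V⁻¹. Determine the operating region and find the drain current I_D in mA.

Saturation; I_D = 17.4 mA

k_n = μ_nC_ox · (W/L) = 4.4 mA/V².
V_ov = V_GS − V_t = 2.89 − 0.599 = 2.29 V.
Since V_DS = 7.07 V ≥ V_ov = 2.29 V, the device is in saturation.
I_D = ½ k_n V_ov² (1 + λ V_DS) = 0.5 × 4.4 × 2.29² × (1 + 0.072 × 7.07) = 17.4 mA.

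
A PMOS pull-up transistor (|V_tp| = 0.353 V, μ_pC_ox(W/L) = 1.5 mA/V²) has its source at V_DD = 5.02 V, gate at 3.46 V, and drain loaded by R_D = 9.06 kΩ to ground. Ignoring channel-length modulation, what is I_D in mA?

V_SG = V_DD − V_G = 5.02 − 3.46 = 1.56 V, so V_ov = 1.56 − 0.353 = 1.21 V.
Assume saturation: I_D = ½ k_p V_ov² = 0.5 × 1.5 × 1.21² = 1.09 mA, giving V_SD = V_DD − I_D R_D = 5.02 − 1.09 × 9.06 = -4.88 V.
But -4.88 V < V_ov = 1.21 V, so the device is actually in triode.
In triode I_D = k_p[V_ov V_SD − ½ V_SD²] and I_D = (V_DD − V_SD)/R_D. Equating: 6.79 V_SD² − 17.4 V_SD + 5.02 = 0, giving V_SD = 0.331 V (the root below V_ov).
I_D = (5.02 − 0.331) / 9.06 = 0.518 mA.

I_D = 0.518 mA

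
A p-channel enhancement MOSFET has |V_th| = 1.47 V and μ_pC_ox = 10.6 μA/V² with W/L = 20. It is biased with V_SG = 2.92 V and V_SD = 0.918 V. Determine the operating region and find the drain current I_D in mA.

Triode; I_D = 0.193 mA

k_p = μ_pC_ox · (W/L) = 0.212 mA/V².
V_ov = V_SG − |V_th| = 2.92 − 1.47 = 1.45 V.
Since V_SD = 0.918 V < V_ov = 1.45 V, the device is in the triode region.
I_D = k_p [V_ov · V_SD − ½ V_SD²] = 0.212 × [1.45 × 0.918 − 0.5 × 0.918²] = 0.193 mA.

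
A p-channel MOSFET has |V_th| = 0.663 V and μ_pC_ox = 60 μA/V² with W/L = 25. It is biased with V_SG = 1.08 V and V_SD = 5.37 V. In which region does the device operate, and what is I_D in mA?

k_p = μ_pC_ox · (W/L) = 1.5 mA/V².
V_ov = V_SG − |V_th| = 1.08 − 0.663 = 0.417 V.
Since V_SD = 5.37 V ≥ V_ov = 0.417 V, the device is in saturation.
I_D = ½ k_p V_ov² = 0.5 × 1.5 × 0.417² = 0.13 mA.

Saturation; I_D = 0.130 mA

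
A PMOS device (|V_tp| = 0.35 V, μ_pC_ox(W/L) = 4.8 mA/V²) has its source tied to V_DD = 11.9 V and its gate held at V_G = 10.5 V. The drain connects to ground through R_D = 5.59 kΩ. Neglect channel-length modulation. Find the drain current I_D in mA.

I_D = 2.03 mA

V_SG = V_DD − V_G = 11.9 − 10.5 = 1.4 V, so V_ov = 1.4 − 0.35 = 1.05 V.
Assume saturation: I_D = ½ k_p V_ov² = 0.5 × 4.8 × 1.05² = 2.65 mA, giving V_SD = V_DD − I_D R_D = 11.9 − 2.65 × 5.59 = -2.89 V.
But -2.89 V < V_ov = 1.05 V, so the device is actually in triode.
In triode I_D = k_p[V_ov V_SD − ½ V_SD²] and I_D = (V_DD − V_SD)/R_D. Equating: 13.4 V_SD² − 29.17 V_SD + 11.9 = 0, giving V_SD = 0.544 V (the root below V_ov).
I_D = (11.9 − 0.544) / 5.59 = 2.03 mA.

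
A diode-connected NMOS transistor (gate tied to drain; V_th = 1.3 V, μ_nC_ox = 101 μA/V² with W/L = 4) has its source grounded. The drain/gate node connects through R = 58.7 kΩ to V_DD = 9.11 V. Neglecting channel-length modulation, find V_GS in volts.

With gate tied to drain, V_GS = V_DS ≥ V_GS − V_th, so the device is in saturation.
k_n = μ_nC_ox · (W/L) = 0.404 mA/V².
KCL at the drain: ½ k_n (V_GS − V_th)² = (V_DD − V_GS)/R.
Let x = V_GS − 1.3. Then 11.9 x² + x − 7.81 = 0, giving x = 0.771 V (positive root), so V_GS = 2.07 V.
I_D = (V_DD − V_GS)/R = (9.11 − 2.07) / 58.7 = 0.12 mA.

V_GS = 2.07 V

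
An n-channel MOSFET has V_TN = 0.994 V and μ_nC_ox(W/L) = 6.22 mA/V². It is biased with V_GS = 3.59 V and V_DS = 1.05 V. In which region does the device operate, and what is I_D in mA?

Triode; I_D = 13.5 mA

V_ov = V_GS − V_TN = 3.59 − 0.994 = 2.6 V.
Since V_DS = 1.05 V < V_ov = 2.6 V, the device is in the triode region.
I_D = k_n [V_ov · V_DS − ½ V_DS²] = 6.22 × [2.6 × 1.05 − 0.5 × 1.05²] = 13.5 mA.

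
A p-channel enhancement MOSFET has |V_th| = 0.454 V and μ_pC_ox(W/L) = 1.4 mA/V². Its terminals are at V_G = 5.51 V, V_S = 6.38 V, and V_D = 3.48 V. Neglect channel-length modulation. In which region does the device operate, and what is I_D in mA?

Saturation; I_D = 0.121 mA

V_SG = V_S − V_G = 6.38 − 5.51 = 0.87 V; V_SD = V_S − V_D = 6.38 − 3.48 = 2.9 V.
V_ov = V_SG − |V_th| = 0.87 − 0.454 = 0.416 V.
Since V_SD = 2.9 V ≥ V_ov = 0.416 V, the device is in saturation.
I_D = ½ k_p V_ov² = 0.5 × 1.4 × 0.416² = 0.121 mA.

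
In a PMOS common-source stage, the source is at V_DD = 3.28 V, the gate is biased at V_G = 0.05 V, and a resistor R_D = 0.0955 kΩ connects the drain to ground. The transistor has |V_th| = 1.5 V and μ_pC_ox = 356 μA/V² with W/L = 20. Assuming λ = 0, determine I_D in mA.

V_SG = V_DD − V_G = 3.28 − 0.05 = 3.23 V, so V_ov = 3.23 − 1.5 = 1.73 V.
k_p = μ_pC_ox · (W/L) = 7.12 mA/V².
Assume saturation: I_D = ½ k_p V_ov² = 0.5 × 7.12 × 1.73² = 10.7 mA, giving V_SD = V_DD − I_D R_D = 3.28 − 10.7 × 0.0955 = 2.26 V.
V_SD = 2.26 V ≥ V_ov = 1.73 V, confirming saturation.

I_D = 10.7 mA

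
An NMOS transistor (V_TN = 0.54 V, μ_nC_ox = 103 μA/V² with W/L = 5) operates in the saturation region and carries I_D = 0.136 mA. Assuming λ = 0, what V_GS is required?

V_GS = 1.27 V

k_n = μ_nC_ox · (W/L) = 0.515 mA/V².
In saturation I_D = ½ k_n (V_GS − V_TN)², so V_GS − V_TN = √(2 I_D / k_n) = √(2 × 0.136 / 0.515) = 0.727 V.
V_GS = 0.54 + 0.727 = 1.27 V.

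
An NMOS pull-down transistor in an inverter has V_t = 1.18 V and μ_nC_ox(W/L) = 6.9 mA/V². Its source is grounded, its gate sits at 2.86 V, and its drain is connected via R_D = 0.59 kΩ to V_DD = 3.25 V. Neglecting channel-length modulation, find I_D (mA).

I_D = 4.71 mA

V_GS = V_G = 2.86 V, so V_ov = 2.86 − 1.18 = 1.68 V.
Assume saturation: I_D = ½ k_n V_ov² = 0.5 × 6.9 × 1.68² = 9.74 mA, giving V_DS = V_DD − I_D R_D = 3.25 − 9.74 × 0.59 = -2.49 V.
But -2.49 V < V_ov = 1.68 V, so the device is actually in triode.
In triode I_D = k_n[V_ov V_DS − ½ V_DS²] and I_D = (V_DD − V_DS)/R_D. Equating: 2.04 V_DS² − 7.839 V_DS + 3.25 = 0, giving V_DS = 0.473 V (the root below V_ov).
I_D = (3.25 − 0.473) / 0.59 = 4.71 mA.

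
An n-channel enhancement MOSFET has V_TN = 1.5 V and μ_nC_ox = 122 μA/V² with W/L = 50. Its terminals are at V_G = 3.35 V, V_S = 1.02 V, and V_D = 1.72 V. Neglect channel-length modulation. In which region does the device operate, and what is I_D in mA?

V_GS = V_G − V_S = 3.35 − 1.02 = 2.33 V; V_DS = V_D − V_S = 1.72 − 1.02 = 0.7 V.
k_n = μ_nC_ox · (W/L) = 6.1 mA/V².
V_ov = V_GS − V_TN = 2.33 − 1.5 = 0.83 V.
Since V_DS = 0.7 V < V_ov = 0.83 V, the device is in the triode region.
I_D = k_n [V_ov · V_DS − ½ V_DS²] = 6.1 × [0.83 × 0.7 − 0.5 × 0.7²] = 2.05 mA.

Triode; I_D = 2.05 mA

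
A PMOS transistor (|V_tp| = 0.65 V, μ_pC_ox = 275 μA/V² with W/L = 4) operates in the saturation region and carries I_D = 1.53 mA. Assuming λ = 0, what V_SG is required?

k_p = μ_pC_ox · (W/L) = 1.1 mA/V².
In saturation I_D = ½ k_p (V_SG − |V_tp|)², so V_SG − |V_tp| = √(2 I_D / k_p) = √(2 × 1.53 / 1.1) = 1.67 V.
V_SG = 0.65 + 1.67 = 2.32 V.

V_SG = 2.32 V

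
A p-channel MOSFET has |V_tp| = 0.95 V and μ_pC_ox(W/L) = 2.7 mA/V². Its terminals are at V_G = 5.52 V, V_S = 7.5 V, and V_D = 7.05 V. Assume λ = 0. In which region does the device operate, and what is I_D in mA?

V_SG = V_S − V_G = 7.5 − 5.52 = 1.98 V; V_SD = V_S − V_D = 7.5 − 7.05 = 0.45 V.
V_ov = V_SG − |V_tp| = 1.98 − 0.95 = 1.03 V.
Since V_SD = 0.45 V < V_ov = 1.03 V, the device is in the triode region.
I_D = k_p [V_ov · V_SD − ½ V_SD²] = 2.7 × [1.03 × 0.45 − 0.5 × 0.45²] = 0.978 mA.

Triode; I_D = 0.978 mA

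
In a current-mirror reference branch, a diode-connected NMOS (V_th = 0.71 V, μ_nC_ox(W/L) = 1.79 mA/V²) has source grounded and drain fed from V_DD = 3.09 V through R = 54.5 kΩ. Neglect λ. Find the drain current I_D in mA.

With gate tied to drain, V_GS = V_DS ≥ V_GS − V_th, so the device is in saturation.
KCL at the drain: ½ k_n (V_GS − V_th)² = (V_DD − V_GS)/R.
Let x = V_GS − 0.71. Then 48.8 x² + x − 2.38 = 0, giving x = 0.211 V (positive root), so V_GS = 0.921 V.
I_D = (V_DD − V_GS)/R = (3.09 − 0.921) / 54.5 = 0.0398 mA.

I_D = 0.0398 mA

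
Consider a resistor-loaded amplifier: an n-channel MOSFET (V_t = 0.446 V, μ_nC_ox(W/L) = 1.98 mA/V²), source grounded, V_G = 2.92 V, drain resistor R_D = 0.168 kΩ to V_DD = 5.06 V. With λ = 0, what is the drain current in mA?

I_D = 6.06 mA

V_GS = V_G = 2.92 V, so V_ov = 2.92 − 0.446 = 2.47 V.
Assume saturation: I_D = ½ k_n V_ov² = 0.5 × 1.98 × 2.47² = 6.06 mA, giving V_DS = V_DD − I_D R_D = 5.06 − 6.06 × 0.168 = 4.04 V.
V_DS = 4.04 V ≥ V_ov = 2.47 V, confirming saturation.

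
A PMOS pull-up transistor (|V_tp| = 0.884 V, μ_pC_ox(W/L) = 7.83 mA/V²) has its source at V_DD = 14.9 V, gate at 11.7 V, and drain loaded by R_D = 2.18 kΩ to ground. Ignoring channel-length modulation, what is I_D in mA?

I_D = 6.65 mA

V_SG = V_DD − V_G = 14.9 − 11.7 = 3.2 V, so V_ov = 3.2 − 0.884 = 2.32 V.
Assume saturation: I_D = ½ k_p V_ov² = 0.5 × 7.83 × 2.32² = 21 mA, giving V_SD = V_DD − I_D R_D = 14.9 − 21 × 2.18 = -30.9 V.
But -30.9 V < V_ov = 2.32 V, so the device is actually in triode.
In triode I_D = k_p[V_ov V_SD − ½ V_SD²] and I_D = (V_DD − V_SD)/R_D. Equating: 8.53 V_SD² − 40.53 V_SD + 14.9 = 0, giving V_SD = 0.402 V (the root below V_ov).
I_D = (14.9 − 0.402) / 2.18 = 6.65 mA.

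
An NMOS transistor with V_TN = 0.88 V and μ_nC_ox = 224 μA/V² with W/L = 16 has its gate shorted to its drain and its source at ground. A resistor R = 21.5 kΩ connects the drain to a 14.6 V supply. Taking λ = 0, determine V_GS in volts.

V_GS = 1.46 V

With gate tied to drain, V_GS = V_DS ≥ V_GS − V_TN, so the device is in saturation.
k_n = μ_nC_ox · (W/L) = 3.584 mA/V².
KCL at the drain: ½ k_n (V_GS − V_TN)² = (V_DD − V_GS)/R.
Let x = V_GS − 0.88. Then 38.5 x² + x − 13.72 = 0, giving x = 0.584 V (positive root), so V_GS = 1.46 V.
I_D = (V_DD − V_GS)/R = (14.6 − 1.46) / 21.5 = 0.611 mA.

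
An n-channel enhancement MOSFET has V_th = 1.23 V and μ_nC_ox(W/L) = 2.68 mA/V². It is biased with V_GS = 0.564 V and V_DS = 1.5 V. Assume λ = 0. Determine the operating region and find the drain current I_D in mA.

Cutoff; I_D = 0 mA

V_GS = 0.564 V < V_th = 1.23 V, so the transistor is in cutoff.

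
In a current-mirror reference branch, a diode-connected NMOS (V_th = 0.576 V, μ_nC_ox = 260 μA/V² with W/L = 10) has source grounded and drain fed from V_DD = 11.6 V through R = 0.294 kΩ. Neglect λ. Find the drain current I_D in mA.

With gate tied to drain, V_GS = V_DS ≥ V_GS − V_th, so the device is in saturation.
k_n = μ_nC_ox · (W/L) = 2.6 mA/V².
KCL at the drain: ½ k_n (V_GS − V_th)² = (V_DD − V_GS)/R.
Let x = V_GS − 0.576. Then 0.382 x² + x − 11.02 = 0, giving x = 4.22 V (positive root), so V_GS = 4.8 V.
I_D = (V_DD − V_GS)/R = (11.6 − 4.8) / 0.294 = 23.1 mA.

I_D = 23.1 mA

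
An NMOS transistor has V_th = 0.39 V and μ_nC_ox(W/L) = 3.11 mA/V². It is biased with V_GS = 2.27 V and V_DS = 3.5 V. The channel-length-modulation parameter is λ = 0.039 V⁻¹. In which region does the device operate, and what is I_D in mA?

Saturation; I_D = 6.25 mA

V_ov = V_GS − V_th = 2.27 − 0.39 = 1.88 V.
Since V_DS = 3.5 V ≥ V_ov = 1.88 V, the device is in saturation.
I_D = ½ k_n V_ov² (1 + λ V_DS) = 0.5 × 3.11 × 1.88² × (1 + 0.039 × 3.5) = 6.25 mA.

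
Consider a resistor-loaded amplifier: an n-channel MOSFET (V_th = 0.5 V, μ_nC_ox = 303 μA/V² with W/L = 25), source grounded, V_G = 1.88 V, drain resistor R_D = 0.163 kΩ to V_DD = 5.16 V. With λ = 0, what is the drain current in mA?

V_GS = V_G = 1.88 V, so V_ov = 1.88 − 0.5 = 1.38 V.
k_n = μ_nC_ox · (W/L) = 7.575 mA/V².
Assume saturation: I_D = ½ k_n V_ov² = 0.5 × 7.575 × 1.38² = 7.21 mA, giving V_DS = V_DD − I_D R_D = 5.16 − 7.21 × 0.163 = 3.98 V.
V_DS = 3.98 V ≥ V_ov = 1.38 V, confirming saturation.

I_D = 7.21 mA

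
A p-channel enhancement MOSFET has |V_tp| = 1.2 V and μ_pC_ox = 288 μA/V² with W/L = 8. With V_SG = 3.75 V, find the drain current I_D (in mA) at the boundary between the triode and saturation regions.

At the boundary V_SD = V_ov = V_SG − |V_tp| = 3.75 − 1.2 = 2.55 V.
k_p = μ_pC_ox · (W/L) = 2.304 mA/V².
I_D = ½ k_p V_ov² = 0.5 × 2.304 × 2.55² = 7.49 mA.

I_D = 7.49 mA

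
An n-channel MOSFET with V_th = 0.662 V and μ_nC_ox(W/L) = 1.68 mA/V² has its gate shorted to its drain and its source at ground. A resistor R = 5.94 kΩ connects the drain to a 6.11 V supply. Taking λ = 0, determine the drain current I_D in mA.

I_D = 0.757 mA

With gate tied to drain, V_GS = V_DS ≥ V_GS − V_th, so the device is in saturation.
KCL at the drain: ½ k_n (V_GS − V_th)² = (V_DD − V_GS)/R.
Let x = V_GS − 0.662. Then 4.99 x² + x − 5.448 = 0, giving x = 0.95 V (positive root), so V_GS = 1.61 V.
I_D = (V_DD − V_GS)/R = (6.11 − 1.61) / 5.94 = 0.757 mA.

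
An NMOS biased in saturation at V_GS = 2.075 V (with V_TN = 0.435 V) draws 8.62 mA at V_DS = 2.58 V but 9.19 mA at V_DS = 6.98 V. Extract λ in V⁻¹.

With V_GS fixed, I_D ∝ (1 + λ V_DS) in saturation, so I_D2/I_D1 = (1 + λ V_DS2)/(1 + λ V_DS1).
9.19/8.62 = 1.066 = (1 + 6.98 λ)/(1 + 2.58 λ).
Solving: λ (I_D1 V_DS2 − I_D2 V_DS1) = I_D2 − I_D1, so λ = (9.19 − 8.62) / (8.62 × 6.98 − 9.19 × 2.58) = 0.57 / 36.5 = 0.0156 V⁻¹.

λ = 0.0156 V⁻¹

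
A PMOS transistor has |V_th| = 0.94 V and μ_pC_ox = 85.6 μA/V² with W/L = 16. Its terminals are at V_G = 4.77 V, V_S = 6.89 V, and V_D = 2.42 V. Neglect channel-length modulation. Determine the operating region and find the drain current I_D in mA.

V_SG = V_S − V_G = 6.89 − 4.77 = 2.12 V; V_SD = V_S − V_D = 6.89 − 2.42 = 4.47 V.
k_p = μ_pC_ox · (W/L) = 1.37 mA/V².
V_ov = V_SG − |V_th| = 2.12 − 0.94 = 1.18 V.
Since V_SD = 4.47 V ≥ V_ov = 1.18 V, the device is in saturation.
I_D = ½ k_p V_ov² = 0.5 × 1.37 × 1.18² = 0.954 mA.

Saturation; I_D = 0.954 mA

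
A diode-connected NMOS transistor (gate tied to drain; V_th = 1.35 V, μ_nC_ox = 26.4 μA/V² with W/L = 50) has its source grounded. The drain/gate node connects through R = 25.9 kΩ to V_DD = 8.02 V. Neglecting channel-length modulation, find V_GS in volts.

V_GS = 1.95 V

With gate tied to drain, V_GS = V_DS ≥ V_GS − V_th, so the device is in saturation.
k_n = μ_nC_ox · (W/L) = 1.32 mA/V².
KCL at the drain: ½ k_n (V_GS − V_th)² = (V_DD − V_GS)/R.
Let x = V_GS − 1.35. Then 17.1 x² + x − 6.67 = 0, giving x = 0.596 V (positive root), so V_GS = 1.95 V.
I_D = (V_DD − V_GS)/R = (8.02 − 1.95) / 25.9 = 0.235 mA.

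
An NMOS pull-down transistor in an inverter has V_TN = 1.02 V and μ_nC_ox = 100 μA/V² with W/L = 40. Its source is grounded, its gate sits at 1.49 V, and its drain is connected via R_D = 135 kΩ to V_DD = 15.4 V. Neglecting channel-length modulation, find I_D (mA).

V_GS = V_G = 1.49 V, so V_ov = 1.49 − 1.02 = 0.47 V.
k_n = μ_nC_ox · (W/L) = 4 mA/V².
Assume saturation: I_D = ½ k_n V_ov² = 0.5 × 4 × 0.47² = 0.442 mA, giving V_DS = V_DD − I_D R_D = 15.4 − 0.442 × 135 = -44.2 V.
But -44.2 V < V_ov = 0.47 V, so the device is actually in triode.
In triode I_D = k_n[V_ov V_DS − ½ V_DS²] and I_D = (V_DD − V_DS)/R_D. Equating: 270 V_DS² − 254.8 V_DS + 15.4 = 0, giving V_DS = 0.0649 V (the root below V_ov).
I_D = (15.4 − 0.0649) / 135 = 0.114 mA.

I_D = 0.114 mA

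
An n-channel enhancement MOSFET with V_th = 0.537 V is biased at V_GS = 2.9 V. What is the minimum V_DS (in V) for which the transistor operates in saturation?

V_DS,sat = 2.36 V

The boundary between triode and saturation is V_DS = V_GS − V_th = V_ov.
V_ov = 2.9 − 0.537 = 2.36 V.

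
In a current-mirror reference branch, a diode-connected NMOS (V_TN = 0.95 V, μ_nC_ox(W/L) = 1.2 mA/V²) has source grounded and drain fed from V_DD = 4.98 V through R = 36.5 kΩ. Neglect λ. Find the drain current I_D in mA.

With gate tied to drain, V_GS = V_DS ≥ V_GS − V_TN, so the device is in saturation.
KCL at the drain: ½ k_n (V_GS − V_TN)² = (V_DD − V_GS)/R.
Let x = V_GS − 0.95. Then 21.9 x² + x − 4.03 = 0, giving x = 0.407 V (positive root), so V_GS = 1.36 V.
I_D = (V_DD − V_GS)/R = (4.98 − 1.36) / 36.5 = 0.0993 mA.

I_D = 0.0993 mA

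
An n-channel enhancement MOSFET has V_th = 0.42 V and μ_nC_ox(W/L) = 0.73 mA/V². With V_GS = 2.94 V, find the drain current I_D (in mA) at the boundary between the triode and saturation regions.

At the boundary V_DS = V_ov = V_GS − V_th = 2.94 − 0.42 = 2.52 V.
I_D = ½ k_n V_ov² = 0.5 × 0.73 × 2.52² = 2.32 mA.

I_D = 2.32 mA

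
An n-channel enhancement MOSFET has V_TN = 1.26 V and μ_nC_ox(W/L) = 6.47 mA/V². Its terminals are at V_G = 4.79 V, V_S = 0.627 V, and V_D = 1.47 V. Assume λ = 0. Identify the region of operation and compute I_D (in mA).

Triode; I_D = 13.5 mA

V_GS = V_G − V_S = 4.79 − 0.627 = 4.16 V; V_DS = V_D − V_S = 1.47 − 0.627 = 0.843 V.
V_ov = V_GS − V_TN = 4.16 − 1.26 = 2.9 V.
Since V_DS = 0.843 V < V_ov = 2.9 V, the device is in the triode region.
I_D = k_n [V_ov · V_DS − ½ V_DS²] = 6.47 × [2.9 × 0.843 − 0.5 × 0.843²] = 13.5 mA.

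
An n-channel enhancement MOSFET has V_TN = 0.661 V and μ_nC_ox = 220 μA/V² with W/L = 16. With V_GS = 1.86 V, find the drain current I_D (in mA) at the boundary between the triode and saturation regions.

I_D = 2.53 mA

At the boundary V_DS = V_ov = V_GS − V_TN = 1.86 − 0.661 = 1.2 V.
k_n = μ_nC_ox · (W/L) = 3.52 mA/V².
I_D = ½ k_n V_ov² = 0.5 × 3.52 × 1.2² = 2.53 mA.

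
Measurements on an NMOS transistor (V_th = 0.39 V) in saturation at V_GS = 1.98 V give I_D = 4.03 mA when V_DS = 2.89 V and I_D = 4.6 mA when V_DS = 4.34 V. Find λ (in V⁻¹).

λ = 0.136 V⁻¹

With V_GS fixed, I_D ∝ (1 + λ V_DS) in saturation, so I_D2/I_D1 = (1 + λ V_DS2)/(1 + λ V_DS1).
4.6/4.03 = 1.141 = (1 + 4.34 λ)/(1 + 2.89 λ).
Solving: λ (I_D1 V_DS2 − I_D2 V_DS1) = I_D2 − I_D1, so λ = (4.6 − 4.03) / (4.03 × 4.34 − 4.6 × 2.89) = 0.57 / 4.2 = 0.136 V⁻¹.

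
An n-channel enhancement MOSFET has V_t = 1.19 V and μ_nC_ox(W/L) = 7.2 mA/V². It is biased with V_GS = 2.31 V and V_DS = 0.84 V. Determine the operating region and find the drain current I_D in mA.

V_ov = V_GS − V_t = 2.31 − 1.19 = 1.12 V.
Since V_DS = 0.84 V < V_ov = 1.12 V, the device is in the triode region.
I_D = k_n [V_ov · V_DS − ½ V_DS²] = 7.2 × [1.12 × 0.84 − 0.5 × 0.84²] = 4.23 mA.

Triode; I_D = 4.23 mA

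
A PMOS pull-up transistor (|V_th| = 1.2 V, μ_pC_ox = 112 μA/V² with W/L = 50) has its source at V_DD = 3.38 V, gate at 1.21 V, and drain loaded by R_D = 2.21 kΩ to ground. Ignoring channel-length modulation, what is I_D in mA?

V_SG = V_DD − V_G = 3.38 − 1.21 = 2.17 V, so V_ov = 2.17 − 1.2 = 0.97 V.
k_p = μ_pC_ox · (W/L) = 5.6 mA/V².
Assume saturation: I_D = ½ k_p V_ov² = 0.5 × 5.6 × 0.97² = 2.63 mA, giving V_SD = V_DD − I_D R_D = 3.38 − 2.63 × 2.21 = -2.44 V.
But -2.44 V < V_ov = 0.97 V, so the device is actually in triode.
In triode I_D = k_p[V_ov V_SD − ½ V_SD²] and I_D = (V_DD − V_SD)/R_D. Equating: 6.19 V_SD² − 13 V_SD + 3.38 = 0, giving V_SD = 0.304 V (the root below V_ov).
I_D = (3.38 − 0.304) / 2.21 = 1.39 mA.

I_D = 1.39 mA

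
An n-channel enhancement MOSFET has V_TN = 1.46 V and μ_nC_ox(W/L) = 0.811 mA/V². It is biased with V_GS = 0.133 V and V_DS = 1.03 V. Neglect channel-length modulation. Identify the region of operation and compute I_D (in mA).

V_GS = 0.133 V < V_TN = 1.46 V, so the transistor is in cutoff.

Cutoff; I_D = 0 mA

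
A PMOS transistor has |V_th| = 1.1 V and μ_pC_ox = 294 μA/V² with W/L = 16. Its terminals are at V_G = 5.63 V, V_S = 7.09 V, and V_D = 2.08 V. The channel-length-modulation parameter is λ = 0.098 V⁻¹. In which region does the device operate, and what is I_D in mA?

Saturation; I_D = 0.454 mA

V_SG = V_S − V_G = 7.09 − 5.63 = 1.46 V; V_SD = V_S − V_D = 7.09 − 2.08 = 5.01 V.
k_p = μ_pC_ox · (W/L) = 4.704 mA/V².
V_ov = V_SG − |V_th| = 1.46 − 1.1 = 0.36 V.
Since V_SD = 5.01 V ≥ V_ov = 0.36 V, the device is in saturation.
I_D = ½ k_p V_ov² (1 + λ V_SD) = 0.5 × 4.704 × 0.36² × (1 + 0.098 × 5.01) = 0.454 mA.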